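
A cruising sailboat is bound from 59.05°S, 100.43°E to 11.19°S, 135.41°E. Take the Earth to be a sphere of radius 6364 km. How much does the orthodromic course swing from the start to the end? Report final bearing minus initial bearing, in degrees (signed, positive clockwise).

At departure: θ₁ = atan2(sin Δλ cos φ₂, cos φ₁ sin φ₂ − sin φ₁ cos φ₂ cos Δλ) = 43.65°
At arrival: θ₂ = atan2(sin Δλ cos φ₁, −cos φ₂ sin φ₁ + sin φ₂ cos φ₁ cos Δλ) = 21.22°
Δθ = θ₂ − θ₁ = -22.4°

-22.4°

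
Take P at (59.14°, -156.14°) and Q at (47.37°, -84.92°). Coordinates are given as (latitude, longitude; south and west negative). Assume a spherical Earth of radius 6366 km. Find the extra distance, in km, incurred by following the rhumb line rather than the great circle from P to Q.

210 km

Great circle: cos σ = sin φ₁ sin φ₂ + cos φ₁ cos φ₂ cos Δλ,  σ = 0.7326 rad → d_gc = 4663.9 km
Rhumb line: Δψ = -0.3462, q = Δφ/Δψ = 0.5934, d_rh = R√(Δφ²+q²Δλ²) = 4874.3 km
Excess = 4874.3 − 4663.9 = 210.4 ≈ 210 km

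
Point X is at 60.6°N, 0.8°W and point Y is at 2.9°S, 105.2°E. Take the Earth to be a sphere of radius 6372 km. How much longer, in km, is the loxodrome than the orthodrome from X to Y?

Great circle: cos σ = sin φ₁ sin φ₂ + cos φ₁ cos φ₂ cos Δλ,  σ = 1.7510 rad → d_gc = 11157.3 km
Rhumb line: Δψ = -1.3887, q = Δφ/Δψ = 0.7981, d_rh = R√(Δφ²+q²Δλ²) = 11763.5 km
Excess = 11763.5 − 11157.3 = 606.2 ≈ 606 km

606 km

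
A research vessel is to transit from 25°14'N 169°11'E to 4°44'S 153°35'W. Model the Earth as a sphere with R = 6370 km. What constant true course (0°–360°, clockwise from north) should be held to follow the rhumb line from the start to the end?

129.6°

Δψ = ln[tan(π/4+φ₂/2)/tan(π/4+φ₁/2)] = -0.5381
Δλ = +0.6498 rad (taken the short way round)
course = atan2(Δλ, Δψ) = 129.63°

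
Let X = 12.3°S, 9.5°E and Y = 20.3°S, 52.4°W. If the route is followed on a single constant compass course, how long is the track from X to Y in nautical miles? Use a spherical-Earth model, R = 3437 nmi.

3593 nmi

Δψ = ln[tan(π/4+φ₂/2)/tan(π/4+φ₁/2)] = -0.1456;  Δφ = -0.1396 rad,  Δλ = -1.0804 rad
q = Δφ/Δψ = 0.9589
d = R·√(Δφ² + q²Δλ²) = 3437·1.04531 = 3593 nmi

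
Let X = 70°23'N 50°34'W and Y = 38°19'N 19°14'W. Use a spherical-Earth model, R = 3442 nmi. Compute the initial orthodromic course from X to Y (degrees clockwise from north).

θ = atan2( sin Δλ·cos φ₂ ,  cos φ₁ sin φ₂ − sin φ₁ cos φ₂ cos Δλ )
  = atan2(+0.4080, -0.4231) = 136.04°

136.0°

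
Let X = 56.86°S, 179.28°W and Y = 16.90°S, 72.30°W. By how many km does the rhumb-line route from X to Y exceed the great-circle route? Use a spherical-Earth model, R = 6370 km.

687 km

Great circle: cos σ = sin φ₁ sin φ₂ + cos φ₁ cos φ₂ cos Δλ,  σ = 1.4800 rad → d_gc = 9427.7 km
Rhumb line: Δψ = +0.9129, q = Δφ/Δψ = 0.7640, d_rh = R√(Δφ²+q²Δλ²) = 10114.8 km
Excess = 10114.8 − 9427.7 = 687.1 ≈ 687 km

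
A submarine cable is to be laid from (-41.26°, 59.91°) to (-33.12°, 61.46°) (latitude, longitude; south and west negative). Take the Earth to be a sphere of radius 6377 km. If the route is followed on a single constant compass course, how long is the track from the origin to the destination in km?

Rhumb course C = atan2(Δλ, Δψ) with Δψ = ln[tan(π/4+φ₂/2)/tan(π/4+φ₁/2)] = +0.1787, Δλ = +0.0271 → C = 8.61°
d = R·|Δφ| / |cos C| = 6377·0.14207 / 0.98873 = 916 km

916 km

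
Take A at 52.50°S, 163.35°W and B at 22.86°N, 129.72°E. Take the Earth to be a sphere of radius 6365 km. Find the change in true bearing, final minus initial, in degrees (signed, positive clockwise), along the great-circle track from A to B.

At departure: θ₁ = atan2(sin Δλ cos φ₂, cos φ₁ sin φ₂ − sin φ₁ cos φ₂ cos Δλ) = 301.67°
At arrival: θ₂ = atan2(sin Δλ cos φ₁, −cos φ₂ sin φ₁ + sin φ₂ cos φ₁ cos Δλ) = 325.79°
Δθ = θ₂ − θ₁ = +24.1°

+24.1°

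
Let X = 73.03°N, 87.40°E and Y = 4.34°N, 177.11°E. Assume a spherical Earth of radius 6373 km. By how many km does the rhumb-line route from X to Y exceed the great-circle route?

Great circle: cos σ = sin φ₁ sin φ₂ + cos φ₁ cos φ₂ cos Δλ,  σ = 1.4969 rad → d_gc = 9539.6 km
Rhumb line: Δψ = -1.8268, q = Δφ/Δψ = 0.6563, d_rh = R√(Δφ²+q²Δλ²) = 10062.8 km
Excess = 10062.8 − 9539.6 = 523.2 ≈ 523 km

523 km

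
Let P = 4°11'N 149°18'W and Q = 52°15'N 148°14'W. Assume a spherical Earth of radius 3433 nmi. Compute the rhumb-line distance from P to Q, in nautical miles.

Rhumb course C = atan2(Δλ, Δψ) with Δψ = ln[tan(π/4+φ₂/2)/tan(π/4+φ₁/2)] = +1.0002, Δλ = +0.0186 → C = 1.07°
d = R·|Δφ| / |cos C| = 3433·0.83892 / 0.99983 = 2881 nmi

2881 nmi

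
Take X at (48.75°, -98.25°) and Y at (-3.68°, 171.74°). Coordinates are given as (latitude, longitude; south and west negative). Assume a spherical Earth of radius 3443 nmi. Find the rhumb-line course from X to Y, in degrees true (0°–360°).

236.5°

Δψ = ln[tan(π/4+φ₂/2)/tan(π/4+φ₁/2)] = -1.0414
Δλ = -1.5710 rad (taken the short way round)
course = atan2(Δλ, Δψ) = 236.46°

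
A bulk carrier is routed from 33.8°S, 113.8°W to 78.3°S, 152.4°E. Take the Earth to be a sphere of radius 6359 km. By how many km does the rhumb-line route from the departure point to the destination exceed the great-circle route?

Great circle: cos σ = sin φ₁ sin φ₂ + cos φ₁ cos φ₂ cos Δλ,  σ = 1.0080 rad → d_gc = 6409.8 km
Rhumb line: Δψ = -1.6508, q = Δφ/Δψ = 0.4705, d_rh = R√(Δφ²+q²Δλ²) = 6955.6 km
Excess = 6955.6 − 6409.8 = 545.8 ≈ 546 km

546 km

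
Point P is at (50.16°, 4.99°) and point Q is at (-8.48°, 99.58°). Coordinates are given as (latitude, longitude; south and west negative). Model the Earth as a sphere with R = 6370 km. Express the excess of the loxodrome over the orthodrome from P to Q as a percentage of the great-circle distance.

Great circle: σ = 1.7355 rad → d_gc = Rσ = 11055.0 km
Rhumb: Δφ = -1.0235, Δλ = +1.6509, Δψ = -1.1636, q = Δφ/Δψ = 0.8796 → d_rh = R√(Δφ²+q²Δλ²) = 11316.5 km
Excess = (11316.5 − 11055.0) / 11055.0 = 261.5 / 11055.0 = 2.37% ≈ 2.4%

2.4%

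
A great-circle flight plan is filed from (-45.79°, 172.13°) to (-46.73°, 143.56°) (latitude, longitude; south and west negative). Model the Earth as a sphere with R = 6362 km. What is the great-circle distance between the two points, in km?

Haversine: a = sin²(Δφ/2)+cos φ₁ cos φ₂ sin²(Δλ/2) = 0.02917;  σ = 2·atan2(√a,√(1−a))
σ = 19.667° → d = Rσ = 6362·0.34325 = 2184 km

2184 km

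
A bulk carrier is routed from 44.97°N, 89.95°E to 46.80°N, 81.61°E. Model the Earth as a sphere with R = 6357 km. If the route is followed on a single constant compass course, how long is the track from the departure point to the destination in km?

675 km

Δψ = ln[tan(π/4+φ₂/2)/tan(π/4+φ₁/2)] = +0.0459;  Δφ = +0.0319 rad,  Δλ = -0.1456 rad
q = Δφ/Δψ = 0.6960
d = R·√(Δφ² + q²Δλ²) = 6357·0.10623 = 675 km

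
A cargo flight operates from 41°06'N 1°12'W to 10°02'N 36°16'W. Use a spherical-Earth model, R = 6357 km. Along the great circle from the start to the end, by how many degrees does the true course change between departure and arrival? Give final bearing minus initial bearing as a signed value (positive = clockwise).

-16.1°

Initial bearing θ₁ = atan2(sin Δλ cos φ₂, cos φ₁ sin φ₂ − sin φ₁ cos φ₂ cos Δλ) = 234.84°
Final bearing θ₂ = (initial bearing from the destination back to the start) + 180° = 218.73°
Δθ = θ₂ − θ₁ = -16.1°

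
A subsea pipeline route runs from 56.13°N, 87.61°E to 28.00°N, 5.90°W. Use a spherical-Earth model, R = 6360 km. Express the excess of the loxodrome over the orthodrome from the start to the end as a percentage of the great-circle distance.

6.2%

Great circle: σ = 1.2029 rad → d_gc = Rσ = 7650.3 km
Rhumb: Δφ = -0.4910, Δλ = -1.6321, Δψ = -0.6797, q = Δφ/Δψ = 0.7223 → d_rh = R√(Δφ²+q²Δλ²) = 8121.6 km
Excess = (8121.6 − 7650.3) / 7650.3 = 471.3 / 7650.3 = 6.16% ≈ 6.2%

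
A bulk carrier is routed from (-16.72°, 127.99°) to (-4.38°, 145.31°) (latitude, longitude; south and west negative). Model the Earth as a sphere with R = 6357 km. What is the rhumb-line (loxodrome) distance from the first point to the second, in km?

2330 km

Rhumb course C = atan2(Δλ, Δψ) with Δψ = ln[tan(π/4+φ₂/2)/tan(π/4+φ₁/2)] = +0.2195, Δλ = +0.3023 → C = 54.01°
d = R·|Δφ| / |cos C| = 6357·0.21537 / 0.58762 = 2330 km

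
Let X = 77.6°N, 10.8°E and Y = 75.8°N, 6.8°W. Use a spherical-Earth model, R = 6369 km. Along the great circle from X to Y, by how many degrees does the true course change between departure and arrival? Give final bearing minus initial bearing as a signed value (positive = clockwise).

-17.1°

Initial bearing θ₁ = atan2(sin Δλ cos φ₂, cos φ₁ sin φ₂ − sin φ₁ cos φ₂ cos Δλ) = 254.77°
Final bearing θ₂ = (initial bearing from the destination back to the start) + 180° = 237.63°
Δθ = θ₂ − θ₁ = -17.1°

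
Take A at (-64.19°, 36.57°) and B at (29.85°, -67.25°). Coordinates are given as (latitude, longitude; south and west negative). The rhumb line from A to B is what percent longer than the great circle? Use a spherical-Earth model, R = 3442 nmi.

Great circle: σ = 2.1392 rad → d_gc = Rσ = 7363.1 nmi
Rhumb: Δφ = +1.6413, Δλ = -1.8120, Δψ = +2.0198, q = Δφ/Δψ = 0.8126 → d_rh = R√(Δφ²+q²Δλ²) = 7589.6 nmi
Excess = (7589.6 − 7363.1) / 7363.1 = 226.5 / 7363.1 = 3.08% ≈ 3.1%

3.1%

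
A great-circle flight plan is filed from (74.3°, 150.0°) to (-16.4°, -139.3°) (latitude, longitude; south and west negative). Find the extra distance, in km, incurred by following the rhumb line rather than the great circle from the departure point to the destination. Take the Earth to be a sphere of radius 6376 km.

Great circle: cos σ = sin φ₁ sin φ₂ + cos φ₁ cos φ₂ cos Δλ,  σ = 1.7579 rad → d_gc = 11208.3 km
Rhumb line: Δψ = -2.2717, q = Δφ/Δψ = 0.6969, d_rh = R√(Δφ²+q²Δλ²) = 11486.2 km
Excess = 11486.2 − 11208.3 = 277.9 ≈ 278 km

278 km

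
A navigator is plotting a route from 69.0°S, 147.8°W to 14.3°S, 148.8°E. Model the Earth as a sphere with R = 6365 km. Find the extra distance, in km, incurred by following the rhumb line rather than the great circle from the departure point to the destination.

Great circle: cos σ = sin φ₁ sin φ₂ + cos φ₁ cos φ₂ cos Δλ,  σ = 1.1744 rad → d_gc = 7475.1 km
Rhumb line: Δψ = +1.4334, q = Δφ/Δψ = 0.6661, d_rh = R√(Δφ²+q²Δλ²) = 7676.7 km
Excess = 7676.7 − 7475.1 = 201.6 ≈ 202 km

202 km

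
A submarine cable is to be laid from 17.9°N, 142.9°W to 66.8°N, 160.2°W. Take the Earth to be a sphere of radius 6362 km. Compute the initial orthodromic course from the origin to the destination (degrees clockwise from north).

351.2°

N = sin Δλ·cos φ₂ = -0.1171;  D = cos φ₁ sin φ₂ − sin φ₁ cos φ₂ cos Δλ = +0.7590
initial course = atan2(N, D) = 351.23°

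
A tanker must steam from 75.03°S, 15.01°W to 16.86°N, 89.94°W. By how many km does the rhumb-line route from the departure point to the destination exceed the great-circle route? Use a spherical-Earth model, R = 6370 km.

Great circle: cos σ = sin φ₁ sin φ₂ + cos φ₁ cos φ₂ cos Δλ,  σ = 1.7884 rad → d_gc = 11392.3 km
Rhumb line: Δψ = +2.3282, q = Δφ/Δψ = 0.6888, d_rh = R√(Δφ²+q²Δλ²) = 11717.4 km
Excess = 11717.4 − 11392.3 = 325.1 ≈ 325 km

325 km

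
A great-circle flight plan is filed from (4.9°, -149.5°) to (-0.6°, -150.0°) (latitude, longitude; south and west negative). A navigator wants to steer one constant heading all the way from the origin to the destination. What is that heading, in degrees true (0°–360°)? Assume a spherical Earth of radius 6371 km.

Meridional parts: M(φ₁)=+0.0856, M(φ₂)=-0.0105 → ΔM = -0.0961;  Δλ = -0.0087 rad
tan C = Δλ / ΔM = +0.0908 → C = 185.19°

185.2°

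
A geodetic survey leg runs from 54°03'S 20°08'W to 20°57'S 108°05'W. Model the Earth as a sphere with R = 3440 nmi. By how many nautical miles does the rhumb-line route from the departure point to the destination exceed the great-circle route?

Great circle: cos σ = sin φ₁ sin φ₂ + cos φ₁ cos φ₂ cos Δλ,  σ = 1.2566 rad → d_gc = 4322.67 nmi
Rhumb line: Δψ = +0.7516, q = Δφ/Δψ = 0.7686, d_rh = R√(Δφ²+q²Δλ²) = 4519.22 nmi
Excess = 4519.22 − 4322.67 = 196.55 ≈ 197 nmi

197 nmi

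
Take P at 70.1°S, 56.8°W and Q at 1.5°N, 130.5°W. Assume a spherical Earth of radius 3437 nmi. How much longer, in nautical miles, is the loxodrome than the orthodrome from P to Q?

158 nmi

Great circle: cos σ = sin φ₁ sin φ₂ + cos φ₁ cos φ₂ cos Δλ,  σ = 1.4999 rad → d_gc = 5155.0 nmi
Rhumb line: Δψ = +1.7667, q = Δφ/Δψ = 0.7073, d_rh = R√(Δφ²+q²Δλ²) = 5312.9 nmi
Excess = 5312.9 − 5155.0 = 157.9 ≈ 158 nmi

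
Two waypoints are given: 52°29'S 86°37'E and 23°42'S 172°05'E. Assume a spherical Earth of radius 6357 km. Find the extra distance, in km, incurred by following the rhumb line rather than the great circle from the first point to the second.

329 km

Great circle: cos σ = sin φ₁ sin φ₂ + cos φ₁ cos φ₂ cos Δλ,  σ = 1.1994 rad → d_gc = 7624.8 km
Rhumb line: Δψ = +0.6540, q = Δφ/Δψ = 0.7682, d_rh = R√(Δφ²+q²Δλ²) = 7953.6 km
Excess = 7953.6 − 7624.8 = 328.8 ≈ 329 km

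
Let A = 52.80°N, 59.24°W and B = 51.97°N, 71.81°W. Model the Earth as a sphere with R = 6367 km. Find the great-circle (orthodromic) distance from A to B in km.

cos σ = sin φ₁ sin φ₂ + cos φ₁ cos φ₂ cos Δλ
      = sin(52.80°)sin(51.97°) + cos(52.80°)cos(51.97°)cos(-12.57°) = 0.9910
σ = 7.707° → d = Rσ = 6367·0.13451 = 856 km

856 km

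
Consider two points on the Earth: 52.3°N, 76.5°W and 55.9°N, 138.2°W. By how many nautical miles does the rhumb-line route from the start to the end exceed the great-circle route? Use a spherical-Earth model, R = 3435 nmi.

Great circle: cos σ = sin φ₁ sin φ₂ + cos φ₁ cos φ₂ cos Δλ,  σ = 0.6134 rad → d_gc = 2106.9 nmi
Rhumb line: Δψ = +0.1072, q = Δφ/Δψ = 0.5859, d_rh = R√(Δφ²+q²Δλ²) = 2178.0 nmi
Excess = 2178.0 − 2106.9 = 71.1 ≈ 71 nmi

71 nmi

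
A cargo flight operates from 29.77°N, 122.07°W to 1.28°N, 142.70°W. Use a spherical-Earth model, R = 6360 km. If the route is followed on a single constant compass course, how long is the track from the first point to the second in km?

3841 km

Δψ = ln[tan(π/4+φ₂/2)/tan(π/4+φ₁/2)] = -0.5223;  Δφ = -0.4972 rad,  Δλ = -0.3601 rad
q = Δφ/Δψ = 0.9520
d = R·√(Δφ² + q²Δλ²) = 6360·0.60394 = 3841 km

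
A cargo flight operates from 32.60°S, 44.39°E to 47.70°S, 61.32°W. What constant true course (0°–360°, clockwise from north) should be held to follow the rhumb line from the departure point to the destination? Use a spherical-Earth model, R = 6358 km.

Meridional parts: M(φ₁)=-0.6024, M(φ₂)=-0.9497 → ΔM = -0.3472;  Δλ = -1.8450 rad
tan C = Δλ / ΔM = +5.3133 → C = 259.34°

259.3°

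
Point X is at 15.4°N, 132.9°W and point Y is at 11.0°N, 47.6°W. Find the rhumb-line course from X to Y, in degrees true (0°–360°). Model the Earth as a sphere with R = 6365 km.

Meridional parts: M(φ₁)=+0.2721, M(φ₂)=+0.1932 → ΔM = -0.0789;  Δλ = +1.4888 rad
tan C = Δλ / ΔM = -18.8690 → C = 93.03°

93.0°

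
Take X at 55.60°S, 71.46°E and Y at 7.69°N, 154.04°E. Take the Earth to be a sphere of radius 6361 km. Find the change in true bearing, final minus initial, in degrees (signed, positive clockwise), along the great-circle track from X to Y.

At departure: θ₁ = atan2(sin Δλ cos φ₂, cos φ₁ sin φ₂ − sin φ₁ cos φ₂ cos Δλ) = 79.55°
At arrival: θ₂ = atan2(sin Δλ cos φ₁, −cos φ₂ sin φ₁ + sin φ₂ cos φ₁ cos Δλ) = 34.10°
Δθ = θ₂ − θ₁ = -45.5°

-45.5°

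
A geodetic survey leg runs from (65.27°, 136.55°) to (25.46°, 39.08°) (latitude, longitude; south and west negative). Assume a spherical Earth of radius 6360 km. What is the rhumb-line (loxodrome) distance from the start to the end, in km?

Δψ = ln[tan(π/4+φ₂/2)/tan(π/4+φ₁/2)] = -1.0579;  Δφ = -0.6948 rad,  Δλ = -1.7012 rad
q = Δφ/Δψ = 0.6568
d = R·√(Δφ² + q²Δλ²) = 6360·1.31572 = 8368 km

8368 km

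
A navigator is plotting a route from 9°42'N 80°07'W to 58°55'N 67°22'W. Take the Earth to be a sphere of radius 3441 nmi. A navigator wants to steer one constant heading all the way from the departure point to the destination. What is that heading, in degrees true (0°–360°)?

Meridional parts: M(φ₁)=+0.1701, M(φ₂)=+1.2797 → ΔM = +1.1096;  Δλ = +0.2225 rad
tan C = Δλ / ΔM = +0.2005 → C = 11.34°

11.3°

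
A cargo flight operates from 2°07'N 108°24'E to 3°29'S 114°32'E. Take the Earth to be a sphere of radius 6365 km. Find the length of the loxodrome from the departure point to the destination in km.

922 km

Rhumb course C = atan2(Δλ, Δψ) with Δψ = ln[tan(π/4+φ₂/2)/tan(π/4+φ₁/2)] = -0.0978, Δλ = +0.1070 → C = 132.41°
d = R·|Δφ| / |cos C| = 6365·0.09774 / 0.67444 = 922 km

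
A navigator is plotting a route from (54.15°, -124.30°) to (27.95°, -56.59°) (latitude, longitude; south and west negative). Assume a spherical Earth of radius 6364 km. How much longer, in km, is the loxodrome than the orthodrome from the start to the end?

Great circle: cos σ = sin φ₁ sin φ₂ + cos φ₁ cos φ₂ cos Δλ,  σ = 0.9568 rad → d_gc = 6089.1 km
Rhumb line: Δψ = -0.6202, q = Δφ/Δψ = 0.7373, d_rh = R√(Δφ²+q²Δλ²) = 6262.0 km
Excess = 6262.0 − 6089.1 = 172.9 ≈ 173 km

173 km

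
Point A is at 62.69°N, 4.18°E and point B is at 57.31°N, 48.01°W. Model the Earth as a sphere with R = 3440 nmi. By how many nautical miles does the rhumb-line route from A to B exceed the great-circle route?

42 nmi

Great circle: cos σ = sin φ₁ sin φ₂ + cos φ₁ cos φ₂ cos Δλ,  σ = 0.4517 rad → d_gc = 1553.8 nmi
Rhumb line: Δψ = -0.1883, q = Δφ/Δψ = 0.4987, d_rh = R√(Δφ²+q²Δλ²) = 1595.7 nmi
Excess = 1595.7 − 1553.8 = 41.9 ≈ 42 nmi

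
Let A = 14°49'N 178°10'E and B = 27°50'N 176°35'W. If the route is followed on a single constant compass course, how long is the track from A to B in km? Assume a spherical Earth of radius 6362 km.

Δψ = ln[tan(π/4+φ₂/2)/tan(π/4+φ₁/2)] = +0.2446;  Δφ = +0.2272 rad,  Δλ = +0.0916 rad
q = Δφ/Δψ = 0.9289
d = R·√(Δφ² + q²Δλ²) = 6362·0.24260 = 1543 km

1543 km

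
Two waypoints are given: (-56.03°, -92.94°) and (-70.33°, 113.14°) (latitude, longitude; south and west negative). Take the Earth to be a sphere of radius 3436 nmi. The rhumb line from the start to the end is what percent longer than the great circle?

Great circle: σ = 0.9122 rad → d_gc = Rσ = 3134.3 nmi
Rhumb: Δφ = -0.2496, Δλ = -2.6864, Δψ = -0.5664, q = Δφ/Δψ = 0.4406 → d_rh = R√(Δφ²+q²Δλ²) = 4156.8 nmi
Excess = (4156.8 − 3134.3) / 3134.3 = 1022.5 / 3134.3 = 32.62% ≈ 32.6%

32.6%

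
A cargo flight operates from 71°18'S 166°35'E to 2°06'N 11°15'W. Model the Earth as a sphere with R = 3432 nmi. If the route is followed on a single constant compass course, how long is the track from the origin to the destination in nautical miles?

8620 nmi

Δψ = ln[tan(π/4+φ₂/2)/tan(π/4+φ₁/2)] = +1.8406;  Δφ = +1.2811 rad,  Δλ = -3.1038 rad
q = Δφ/Δψ = 0.6960
d = R·√(Δφ² + q²Δλ²) = 3432·2.51156 = 8620 nmi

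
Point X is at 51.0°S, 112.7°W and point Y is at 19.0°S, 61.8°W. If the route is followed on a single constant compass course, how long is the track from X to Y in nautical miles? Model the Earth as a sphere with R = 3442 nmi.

Δψ = ln[tan(π/4+φ₂/2)/tan(π/4+φ₁/2)] = +0.7003;  Δφ = +0.5585 rad,  Δλ = +0.8884 rad
q = Δφ/Δψ = 0.7976
d = R·√(Δφ² + q²Δλ²) = 3442·0.90219 = 3105 nmi

3105 nmi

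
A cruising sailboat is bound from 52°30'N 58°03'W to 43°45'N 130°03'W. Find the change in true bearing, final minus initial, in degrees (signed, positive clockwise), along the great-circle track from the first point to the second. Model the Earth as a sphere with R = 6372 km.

-57.0°

At departure: θ₁ = atan2(sin Δλ cos φ₂, cos φ₁ sin φ₂ − sin φ₁ cos φ₂ cos Δλ) = 289.54°
At arrival: θ₂ = atan2(sin Δλ cos φ₁, −cos φ₂ sin φ₁ + sin φ₂ cos φ₁ cos Δλ) = 232.58°
Δθ = θ₂ − θ₁ = -57.0°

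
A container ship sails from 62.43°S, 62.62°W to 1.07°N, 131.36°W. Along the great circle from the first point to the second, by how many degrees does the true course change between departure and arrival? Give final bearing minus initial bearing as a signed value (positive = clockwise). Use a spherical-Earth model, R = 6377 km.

Initial bearing θ₁ = atan2(sin Δλ cos φ₂, cos φ₁ sin φ₂ − sin φ₁ cos φ₂ cos Δλ) = 289.50°
Final bearing θ₂ = (initial bearing from the destination back to the start) + 180° = 334.13°
Δθ = θ₂ − θ₁ = +44.6°

+44.6°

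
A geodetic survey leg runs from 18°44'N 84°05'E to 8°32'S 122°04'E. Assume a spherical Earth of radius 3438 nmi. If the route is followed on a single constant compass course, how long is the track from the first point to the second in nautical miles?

Rhumb course C = atan2(Δλ, Δψ) with Δψ = ln[tan(π/4+φ₂/2)/tan(π/4+φ₁/2)] = -0.4824, Δλ = +0.6629 → C = 126.04°
d = R·|Δφ| / |cos C| = 3438·0.47589 / 0.58841 = 2781 nmi

2781 nmi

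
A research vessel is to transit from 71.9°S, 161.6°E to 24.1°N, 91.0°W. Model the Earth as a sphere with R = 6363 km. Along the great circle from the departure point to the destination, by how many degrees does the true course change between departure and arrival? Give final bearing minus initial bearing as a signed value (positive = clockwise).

Initial bearing θ₁ = atan2(sin Δλ cos φ₂, cos φ₁ sin φ₂ − sin φ₁ cos φ₂ cos Δλ) = 98.66°
Final bearing θ₂ = (initial bearing from the destination back to the start) + 180° = 19.66°
Δθ = θ₂ − θ₁ = -79.0°

-79.0°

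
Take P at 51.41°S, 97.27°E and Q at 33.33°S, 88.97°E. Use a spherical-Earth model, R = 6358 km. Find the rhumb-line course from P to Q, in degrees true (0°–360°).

Meridional parts: M(φ₁)=-1.0495, M(φ₂)=-0.6176 → ΔM = +0.4319;  Δλ = -0.1449 rad
tan C = Δλ / ΔM = -0.3354 → C = 341.46°

341.5°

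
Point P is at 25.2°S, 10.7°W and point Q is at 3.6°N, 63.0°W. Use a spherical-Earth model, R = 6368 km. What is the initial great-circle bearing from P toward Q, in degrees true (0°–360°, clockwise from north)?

291.9°

N = sin Δλ·cos φ₂ = -0.7897;  D = cos φ₁ sin φ₂ − sin φ₁ cos φ₂ cos Δλ = +0.3167
initial course = atan2(N, D) = 291.85°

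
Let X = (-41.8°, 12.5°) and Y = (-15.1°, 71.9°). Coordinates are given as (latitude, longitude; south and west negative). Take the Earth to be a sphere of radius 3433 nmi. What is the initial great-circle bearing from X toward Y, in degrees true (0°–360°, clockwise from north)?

θ = atan2( sin Δλ·cos φ₂ ,  cos φ₁ sin φ₂ − sin φ₁ cos φ₂ cos Δλ )
  = atan2(+0.8310, +0.1334) = 80.88°

80.9°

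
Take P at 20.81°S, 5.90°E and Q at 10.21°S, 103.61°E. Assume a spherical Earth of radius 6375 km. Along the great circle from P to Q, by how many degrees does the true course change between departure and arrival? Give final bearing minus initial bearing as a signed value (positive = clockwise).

At departure: θ₁ = atan2(sin Δλ cos φ₂, cos φ₁ sin φ₂ − sin φ₁ cos φ₂ cos Δλ) = 102.30°
At arrival: θ₂ = atan2(sin Δλ cos φ₁, −cos φ₂ sin φ₁ + sin φ₂ cos φ₁ cos Δλ) = 68.13°
Δθ = θ₂ − θ₁ = -34.2°

-34.2°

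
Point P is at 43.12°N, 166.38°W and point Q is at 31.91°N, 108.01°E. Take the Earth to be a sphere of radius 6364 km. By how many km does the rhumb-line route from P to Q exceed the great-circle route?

Great circle: cos σ = sin φ₁ sin φ₂ + cos φ₁ cos φ₂ cos Δλ,  σ = 1.1497 rad → d_gc = 7316.9 km
Rhumb line: Δψ = -0.2475, q = Δφ/Δψ = 0.7904, d_rh = R√(Δφ²+q²Δλ²) = 7618.6 km
Excess = 7618.6 − 7316.9 = 301.7 ≈ 302 km

302 km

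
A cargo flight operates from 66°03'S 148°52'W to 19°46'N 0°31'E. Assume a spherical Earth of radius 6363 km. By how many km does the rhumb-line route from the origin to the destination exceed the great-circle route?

Great circle: cos σ = sin φ₁ sin φ₂ + cos φ₁ cos φ₂ cos Δλ,  σ = 2.2625 rad → d_gc = 14396.2 km
Rhumb line: Δψ = +1.9027, q = Δφ/Δψ = 0.7872, d_rh = R√(Δφ²+q²Δλ²) = 16166.8 km
Excess = 16166.8 − 14396.2 = 1770.6 ≈ 1771 km

1771 km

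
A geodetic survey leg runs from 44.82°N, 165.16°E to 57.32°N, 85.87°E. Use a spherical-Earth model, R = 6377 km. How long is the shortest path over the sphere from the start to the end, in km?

5382 km

cos σ = sin φ₁ sin φ₂ + cos φ₁ cos φ₂ cos Δλ
      = sin(44.82°)sin(57.32°) + cos(44.82°)cos(57.32°)cos(-79.29°) = 0.6645
σ = 48.358° → d = Rσ = 6377·0.84401 = 5382 km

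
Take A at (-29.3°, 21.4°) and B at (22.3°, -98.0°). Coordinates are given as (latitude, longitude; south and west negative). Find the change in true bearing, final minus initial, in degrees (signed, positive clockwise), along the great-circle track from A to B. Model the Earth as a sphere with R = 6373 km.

At departure: θ₁ = atan2(sin Δλ cos φ₂, cos φ₁ sin φ₂ − sin φ₁ cos φ₂ cos Δλ) = 277.68°
At arrival: θ₂ = atan2(sin Δλ cos φ₁, −cos φ₂ sin φ₁ + sin φ₂ cos φ₁ cos Δλ) = 290.91°
Δθ = θ₂ − θ₁ = +13.2°

+13.2°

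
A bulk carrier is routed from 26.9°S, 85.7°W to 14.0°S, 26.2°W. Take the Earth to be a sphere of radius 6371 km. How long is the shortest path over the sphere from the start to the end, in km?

6308 km

Haversine: a = sin²(Δφ/2)+cos φ₁ cos φ₂ sin²(Δλ/2) = 0.22568;  σ = 2·atan2(√a,√(1−a))
σ = 56.727° → d = Rσ = 6371·0.99007 = 6308 km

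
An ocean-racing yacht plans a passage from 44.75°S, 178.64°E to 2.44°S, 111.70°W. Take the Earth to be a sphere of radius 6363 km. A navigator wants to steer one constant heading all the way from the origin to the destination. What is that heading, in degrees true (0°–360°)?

55.6°

Meridional parts: M(φ₁)=-0.8752, M(φ₂)=-0.0426 → ΔM = +0.8326;  Δλ = +1.2158 rad
tan C = Δλ / ΔM = +1.4602 → C = 55.60°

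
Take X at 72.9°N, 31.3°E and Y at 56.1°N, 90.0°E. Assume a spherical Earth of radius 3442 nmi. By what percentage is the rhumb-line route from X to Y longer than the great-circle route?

3.7%

Great circle: σ = 0.4980 rad → d_gc = Rσ = 1714.3 nmi
Rhumb: Δφ = -0.2932, Δλ = +1.0245, Δψ = -0.7067, q = Δφ/Δψ = 0.4149 → d_rh = R√(Δφ²+q²Δλ²) = 1777.5 nmi
Excess = (1777.5 − 1714.3) / 1714.3 = 63.2 / 1714.3 = 3.69% ≈ 3.7%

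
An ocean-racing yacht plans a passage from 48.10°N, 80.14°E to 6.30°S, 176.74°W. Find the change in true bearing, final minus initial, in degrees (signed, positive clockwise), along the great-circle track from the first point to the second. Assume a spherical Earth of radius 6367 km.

+53.6°

Initial bearing θ₁ = atan2(sin Δλ cos φ₂, cos φ₁ sin φ₂ − sin φ₁ cos φ₂ cos Δλ) = 84.42°
Final bearing θ₂ = (initial bearing from the destination back to the start) + 180° = 138.03°
Δθ = θ₂ − θ₁ = +53.6°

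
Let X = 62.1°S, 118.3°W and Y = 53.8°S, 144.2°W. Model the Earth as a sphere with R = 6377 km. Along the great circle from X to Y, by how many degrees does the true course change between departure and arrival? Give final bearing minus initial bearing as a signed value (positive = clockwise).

+22.1°

At departure: θ₁ = atan2(sin Δλ cos φ₂, cos φ₁ sin φ₂ − sin φ₁ cos φ₂ cos Δλ) = 289.61°
At arrival: θ₂ = atan2(sin Δλ cos φ₁, −cos φ₂ sin φ₁ + sin φ₂ cos φ₁ cos Δλ) = 311.73°
Δθ = θ₂ − θ₁ = +22.1°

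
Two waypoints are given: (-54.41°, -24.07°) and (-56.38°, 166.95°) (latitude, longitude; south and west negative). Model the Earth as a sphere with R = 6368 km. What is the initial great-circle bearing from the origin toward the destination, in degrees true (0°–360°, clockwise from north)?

186.5°

N = sin Δλ·cos φ₂ = -0.1058;  D = cos φ₁ sin φ₂ − sin φ₁ cos φ₂ cos Δλ = -0.9266
initial course = atan2(N, D) = 186.52°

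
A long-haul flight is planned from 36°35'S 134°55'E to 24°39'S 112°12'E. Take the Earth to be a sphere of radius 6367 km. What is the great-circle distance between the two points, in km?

Haversine: a = sin²(Δφ/2)+cos φ₁ cos φ₂ sin²(Δλ/2) = 0.03911;  σ = 2·atan2(√a,√(1−a))
σ = 22.813° → d = Rσ = 6367·0.39817 = 2535 km

2535 km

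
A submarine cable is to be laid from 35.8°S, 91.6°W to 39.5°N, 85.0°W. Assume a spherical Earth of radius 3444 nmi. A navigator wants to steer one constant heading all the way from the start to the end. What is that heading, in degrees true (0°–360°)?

4.6°

Δψ = ln[tan(π/4+φ₂/2)/tan(π/4+φ₁/2)] = +1.4215
Δλ = +0.1152 rad (taken the short way round)
course = atan2(Δλ, Δψ) = 4.63°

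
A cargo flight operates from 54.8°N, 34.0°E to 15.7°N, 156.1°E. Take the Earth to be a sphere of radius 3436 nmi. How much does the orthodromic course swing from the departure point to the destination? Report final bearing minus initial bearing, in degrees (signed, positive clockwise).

+95.8°

At departure: θ₁ = atan2(sin Δλ cos φ₂, cos φ₁ sin φ₂ − sin φ₁ cos φ₂ cos Δλ) = 54.86°
At arrival: θ₂ = atan2(sin Δλ cos φ₁, −cos φ₂ sin φ₁ + sin φ₂ cos φ₁ cos Δλ) = 150.68°
Δθ = θ₂ − θ₁ = +95.8°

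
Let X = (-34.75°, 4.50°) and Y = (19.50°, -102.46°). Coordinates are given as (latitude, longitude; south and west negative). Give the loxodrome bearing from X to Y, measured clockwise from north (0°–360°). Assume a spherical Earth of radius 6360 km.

Meridional parts: M(φ₁)=-0.6475, M(φ₂)=+0.3471 → ΔM = +0.9946;  Δλ = -1.8668 rad
tan C = Δλ / ΔM = -1.8769 → C = 298.05°

298.0°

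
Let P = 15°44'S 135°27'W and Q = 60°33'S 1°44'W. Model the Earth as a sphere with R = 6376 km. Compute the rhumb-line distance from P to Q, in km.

12077 km

Δψ = ln[tan(π/4+φ₂/2)/tan(π/4+φ₁/2)] = -1.0582;  Δφ = -0.7822 rad,  Δλ = +2.3338 rad
q = Δφ/Δψ = 0.7392
d = R·√(Δφ² + q²Δλ²) = 6376·1.89414 = 12077 km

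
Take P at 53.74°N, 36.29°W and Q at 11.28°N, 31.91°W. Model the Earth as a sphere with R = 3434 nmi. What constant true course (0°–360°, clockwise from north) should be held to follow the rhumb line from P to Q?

Meridional parts: M(φ₁)=+1.1165, M(φ₂)=+0.1982 → ΔM = -0.9183;  Δλ = +0.0764 rad
tan C = Δλ / ΔM = -0.0832 → C = 175.24°

175.2°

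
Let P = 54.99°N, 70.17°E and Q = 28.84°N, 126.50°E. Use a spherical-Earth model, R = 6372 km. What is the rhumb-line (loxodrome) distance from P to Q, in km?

5403 km

Δψ = ln[tan(π/4+φ₂/2)/tan(π/4+φ₁/2)] = -0.6279;  Δφ = -0.4564 rad,  Δλ = +0.9831 rad
q = Δφ/Δψ = 0.7269
d = R·√(Δφ² + q²Δλ²) = 6372·0.84796 = 5403 km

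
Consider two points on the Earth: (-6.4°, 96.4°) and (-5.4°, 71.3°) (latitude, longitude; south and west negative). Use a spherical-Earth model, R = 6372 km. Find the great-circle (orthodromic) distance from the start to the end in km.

cos σ = sin φ₁ sin φ₂ + cos φ₁ cos φ₂ cos Δλ
      = sin(-6.40°)sin(-5.40°) + cos(-6.40°)cos(-5.40°)cos(-25.10°) = 0.9064
σ = 24.985° → d = Rσ = 6372·0.43606 = 2779 km

2779 km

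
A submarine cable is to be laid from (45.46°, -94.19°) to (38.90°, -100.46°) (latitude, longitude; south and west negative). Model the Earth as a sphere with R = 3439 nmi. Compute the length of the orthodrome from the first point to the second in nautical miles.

cos σ = sin φ₁ sin φ₂ + cos φ₁ cos φ₂ cos Δλ
      = sin(45.46°)sin(38.90°) + cos(45.46°)cos(38.90°)cos(-6.27°) = 0.9902
σ = 8.033° → d = Rσ = 3439·0.14020 = 482 nmi

482 nmi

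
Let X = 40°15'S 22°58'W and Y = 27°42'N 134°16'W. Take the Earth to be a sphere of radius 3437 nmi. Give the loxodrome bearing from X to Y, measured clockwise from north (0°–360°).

Meridional parts: M(φ₁)=-0.7686, M(φ₂)=+0.5035 → ΔM = +1.2721;  Δλ = -1.9426 rad
tan C = Δλ / ΔM = -1.5271 → C = 303.22°

303.2°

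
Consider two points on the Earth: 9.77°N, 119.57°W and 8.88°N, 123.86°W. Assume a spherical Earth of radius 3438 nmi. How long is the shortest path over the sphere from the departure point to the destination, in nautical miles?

260 nmi

Haversine: a = sin²(Δφ/2)+cos φ₁ cos φ₂ sin²(Δλ/2) = 0.00142;  σ = 2·atan2(√a,√(1−a))
σ = 4.326° → d = Rσ = 3438·0.07550 = 260 nmi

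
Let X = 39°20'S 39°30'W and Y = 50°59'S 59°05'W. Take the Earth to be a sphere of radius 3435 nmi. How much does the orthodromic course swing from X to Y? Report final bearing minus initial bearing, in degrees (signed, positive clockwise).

+14.0°

At departure: θ₁ = atan2(sin Δλ cos φ₂, cos φ₁ sin φ₂ − sin φ₁ cos φ₂ cos Δλ) = 223.16°
At arrival: θ₂ = atan2(sin Δλ cos φ₁, −cos φ₂ sin φ₁ + sin φ₂ cos φ₁ cos Δλ) = 237.19°
Δθ = θ₂ − θ₁ = +14.0°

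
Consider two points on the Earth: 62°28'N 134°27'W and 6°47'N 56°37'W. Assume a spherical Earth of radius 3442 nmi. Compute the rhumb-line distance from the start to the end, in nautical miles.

Rhumb course C = atan2(Δλ, Δψ) with Δψ = ln[tan(π/4+φ₂/2)/tan(π/4+φ₁/2)] = -1.2878, Δλ = +1.3584 → C = 133.47°
d = R·|Δφ| / |cos C| = 3442·0.97186 / 0.68798 = 4862 nmi

4862 nmi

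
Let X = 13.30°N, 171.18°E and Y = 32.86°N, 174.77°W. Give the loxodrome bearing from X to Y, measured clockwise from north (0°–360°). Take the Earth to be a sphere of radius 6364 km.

33.3°

Meridional parts: M(φ₁)=+0.2342, M(φ₂)=+0.6078 → ΔM = +0.3736;  Δλ = +0.2452 rad
tan C = Δλ / ΔM = +0.6564 → C = 33.28°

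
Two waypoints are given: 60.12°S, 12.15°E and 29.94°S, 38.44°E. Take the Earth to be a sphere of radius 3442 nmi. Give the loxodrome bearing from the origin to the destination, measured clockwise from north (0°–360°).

Δψ = ln[tan(π/4+φ₂/2)/tan(π/4+φ₁/2)] = +0.7731
Δλ = +0.4588 rad (taken the short way round)
course = atan2(Δλ, Δψ) = 30.69°

30.7°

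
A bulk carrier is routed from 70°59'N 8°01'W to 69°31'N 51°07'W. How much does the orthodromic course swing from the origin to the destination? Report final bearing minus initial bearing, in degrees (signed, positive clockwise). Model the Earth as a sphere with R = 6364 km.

-40.8°

Initial bearing θ₁ = atan2(sin Δλ cos φ₂, cos φ₁ sin φ₂ − sin φ₁ cos φ₂ cos Δλ) = 284.91°
Final bearing θ₂ = (initial bearing from the destination back to the start) + 180° = 244.13°
Δθ = θ₂ − θ₁ = -40.8°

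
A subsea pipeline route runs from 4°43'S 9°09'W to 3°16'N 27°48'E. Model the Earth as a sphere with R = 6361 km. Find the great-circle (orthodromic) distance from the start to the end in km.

4193 km

Haversine: a = sin²(Δφ/2)+cos φ₁ cos φ₂ sin²(Δλ/2) = 0.10476;  σ = 2·atan2(√a,√(1−a))
σ = 37.770° → d = Rσ = 6361·0.65921 = 4193 km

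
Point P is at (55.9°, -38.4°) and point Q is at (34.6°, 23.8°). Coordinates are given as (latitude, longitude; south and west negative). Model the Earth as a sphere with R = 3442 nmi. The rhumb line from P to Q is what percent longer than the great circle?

Great circle: σ = 0.8156 rad → d_gc = Rσ = 2807.3 nmi
Rhumb: Δφ = -0.3718, Δλ = +1.0856, Δψ = -0.5376, q = Δφ/Δψ = 0.6915 → d_rh = R√(Δφ²+q²Δλ²) = 2883.4 nmi
Excess = (2883.4 − 2807.3) / 2807.3 = 76.1 / 2807.3 = 2.71% ≈ 2.7%

2.7%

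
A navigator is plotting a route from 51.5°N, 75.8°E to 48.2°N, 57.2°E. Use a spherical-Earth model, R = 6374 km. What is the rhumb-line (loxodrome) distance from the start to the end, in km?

1383 km

Rhumb course C = atan2(Δλ, Δψ) with Δψ = ln[tan(π/4+φ₂/2)/tan(π/4+φ₁/2)] = -0.0894, Δλ = -0.3246 → C = 254.61°
d = R·|Δφ| / |cos C| = 6374·0.05760 / 0.26543 = 1383 km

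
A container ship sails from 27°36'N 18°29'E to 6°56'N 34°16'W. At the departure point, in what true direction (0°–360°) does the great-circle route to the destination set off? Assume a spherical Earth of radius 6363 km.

θ = atan2( sin Δλ·cos φ₂ ,  cos φ₁ sin φ₂ − sin φ₁ cos φ₂ cos Δλ )
  = atan2(-0.7902, -0.1714) = 257.76°

257.8°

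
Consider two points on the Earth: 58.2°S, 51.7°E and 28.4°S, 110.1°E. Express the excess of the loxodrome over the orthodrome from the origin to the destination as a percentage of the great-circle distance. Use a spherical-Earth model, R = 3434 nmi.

Great circle: σ = 0.8670 rad → d_gc = Rσ = 2977.3 nmi
Rhumb: Δφ = +0.5201, Δλ = +1.0193, Δψ = +0.7385, q = Δφ/Δψ = 0.7043 → d_rh = R√(Δφ²+q²Δλ²) = 3044.2 nmi
Excess = (3044.2 − 2977.3) / 2977.3 = 66.9 / 2977.3 = 2.247% ≈ 2.2%

2.2%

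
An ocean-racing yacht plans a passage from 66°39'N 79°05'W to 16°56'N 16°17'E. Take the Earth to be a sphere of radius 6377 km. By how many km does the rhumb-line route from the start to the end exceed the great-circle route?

567 km

Great circle: cos σ = sin φ₁ sin φ₂ + cos φ₁ cos φ₂ cos Δλ,  σ = 1.3367 rad → d_gc = 8524.3 km
Rhumb line: Δψ = -1.2769, q = Δφ/Δψ = 0.6796, d_rh = R√(Δφ²+q²Δλ²) = 9091.1 km
Excess = 9091.1 − 8524.3 = 566.8 ≈ 567 km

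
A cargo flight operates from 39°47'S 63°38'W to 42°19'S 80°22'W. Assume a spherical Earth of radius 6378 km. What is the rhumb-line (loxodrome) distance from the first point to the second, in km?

1432 km

Δψ = ln[tan(π/4+φ₂/2)/tan(π/4+φ₁/2)] = -0.0586;  Δφ = -0.0442 rad,  Δλ = -0.2921 rad
q = Δφ/Δψ = 0.7540
d = R·√(Δφ² + q²Δλ²) = 6378·0.22460 = 1432 km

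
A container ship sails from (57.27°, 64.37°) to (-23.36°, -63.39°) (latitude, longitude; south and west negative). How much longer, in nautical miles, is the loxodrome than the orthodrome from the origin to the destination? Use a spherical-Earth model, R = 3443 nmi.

Great circle: cos σ = sin φ₁ sin φ₂ + cos φ₁ cos φ₂ cos Δλ,  σ = 2.2620 rad → d_gc = 7788.2 nmi
Rhumb line: Δψ = -1.6449, q = Δφ/Δψ = 0.8556, d_rh = R√(Δφ²+q²Δλ²) = 8162.0 nmi
Excess = 8162.0 − 7788.2 = 373.8 ≈ 374 nmi

374 nmi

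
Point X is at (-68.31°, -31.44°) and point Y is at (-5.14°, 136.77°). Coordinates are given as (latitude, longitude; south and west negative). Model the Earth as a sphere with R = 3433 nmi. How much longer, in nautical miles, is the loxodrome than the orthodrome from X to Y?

1699 nmi

Great circle: cos σ = sin φ₁ sin φ₂ + cos φ₁ cos φ₂ cos Δλ,  σ = 1.8516 rad → d_gc = 6356.4 nmi
Rhumb line: Δψ = +1.5626, q = Δφ/Δψ = 0.7055, d_rh = R√(Δφ²+q²Δλ²) = 8055.6 nmi
Excess = 8055.6 − 6356.4 = 1699.2 ≈ 1699 nmi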